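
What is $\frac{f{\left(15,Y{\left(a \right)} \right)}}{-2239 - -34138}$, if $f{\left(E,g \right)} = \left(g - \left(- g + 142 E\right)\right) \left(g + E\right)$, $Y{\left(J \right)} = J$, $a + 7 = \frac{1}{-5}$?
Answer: $- \frac{139386}{265825} \approx -0.52435$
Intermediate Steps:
$a = - \frac{36}{5}$ ($a = -7 + \frac{1}{-5} = -7 - \frac{1}{5} = - \frac{36}{5} \approx -7.2$)
$f{\left(E,g \right)} = \left(E + g\right) \left(- 142 E + 2 g\right)$ ($f{\left(E,g \right)} = \left(g - \left(- g + 142 E\right)\right) \left(E + g\right) = \left(- 142 E + 2 g\right) \left(E + g\right) = \left(E + g\right) \left(- 142 E + 2 g\right)$)
$\frac{f{\left(15,Y{\left(a \right)} \right)}}{-2239 - -34138} = \frac{- 142 \cdot 15^{2} + 2 \left(- \frac{36}{5}\right)^{2} - 2100 \left(- \frac{36}{5}\right)}{-2239 - -34138} = \frac{\left(-142\right) 225 + 2 \cdot \frac{1296}{25} + 15120}{-2239 + 34138} = \frac{-31950 + \frac{2592}{25} + 15120}{31899} = \left(- \frac{418158}{25}\right) \frac{1}{31899} = - \frac{139386}{265825}$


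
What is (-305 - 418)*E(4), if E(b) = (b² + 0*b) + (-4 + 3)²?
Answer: -12291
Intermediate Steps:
E(b) = 1 + b² (E(b) = (b² + 0) + (-1)² = b² + 1 = 1 + b²)
(-305 - 418)*E(4) = (-305 - 418)*(1 + 4²) = -723*(1 + 16) = -723*17 = -12291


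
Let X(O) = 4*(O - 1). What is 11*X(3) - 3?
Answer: 85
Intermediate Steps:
X(O) = -4 + 4*O (X(O) = 4*(-1 + O) = -4 + 4*O)
11*X(3) - 3 = 11*(-4 + 4*3) - 3 = 11*(-4 + 12) - 3 = 11*8 - 3 = 88 - 3 = 85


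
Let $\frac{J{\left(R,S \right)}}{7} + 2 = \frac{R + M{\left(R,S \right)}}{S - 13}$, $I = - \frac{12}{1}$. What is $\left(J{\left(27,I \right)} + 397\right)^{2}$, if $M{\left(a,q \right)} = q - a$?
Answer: $\frac{93296281}{625} \approx 1.4927 \cdot 10^{5}$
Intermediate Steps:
$I = -12$ ($I = \left(-12\right) 1 = -12$)
$J{\left(R,S \right)} = -14 + \frac{7 S}{-13 + S}$ ($J{\left(R,S \right)} = -14 + 7 \frac{R - \left(R - S\right)}{S - 13} = -14 + 7 \frac{S}{-13 + S} = -14 + \frac{7 S}{-13 + S}$)
$\left(J{\left(27,I \right)} + 397\right)^{2} = \left(\frac{7 \left(26 - -12\right)}{-13 - 12} + 397\right)^{2} = \left(\frac{7 \left(26 + 12\right)}{-25} + 397\right)^{2} = \left(7 \left(- \frac{1}{25}\right) 38 + 397\right)^{2} = \left(- \frac{266}{25} + 397\right)^{2} = \left(\frac{9659}{25}\right)^{2} = \frac{93296281}{625}$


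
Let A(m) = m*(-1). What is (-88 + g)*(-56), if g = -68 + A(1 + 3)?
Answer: 8960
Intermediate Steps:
A(m) = -m
g = -72 (g = -68 - (1 + 3) = -68 - 1*4 = -68 - 4 = -72)
(-88 + g)*(-56) = (-88 - 72)*(-56) = -160*(-56) = 8960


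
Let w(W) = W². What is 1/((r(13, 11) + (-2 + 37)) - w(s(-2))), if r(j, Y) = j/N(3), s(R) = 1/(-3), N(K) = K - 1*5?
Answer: 18/511 ≈ 0.035225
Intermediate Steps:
N(K) = -5 + K (N(K) = K - 5 = -5 + K)
s(R) = -⅓
r(j, Y) = -j/2 (r(j, Y) = j/(-5 + 3) = j/(-2) = j*(-½) = -j/2)
1/((r(13, 11) + (-2 + 37)) - w(s(-2))) = 1/((-½*13 + (-2 + 37)) - (-⅓)²) = 1/((-13/2 + 35) - 1*⅑) = 1/(57/2 - ⅑) = 1/(511/18) = 18/511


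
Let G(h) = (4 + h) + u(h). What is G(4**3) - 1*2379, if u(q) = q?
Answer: -2247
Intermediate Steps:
G(h) = 4 + 2*h (G(h) = (4 + h) + h = 4 + 2*h)
G(4**3) - 1*2379 = (4 + 2*4**3) - 1*2379 = (4 + 2*64) - 2379 = (4 + 128) - 2379 = 132 - 2379 = -2247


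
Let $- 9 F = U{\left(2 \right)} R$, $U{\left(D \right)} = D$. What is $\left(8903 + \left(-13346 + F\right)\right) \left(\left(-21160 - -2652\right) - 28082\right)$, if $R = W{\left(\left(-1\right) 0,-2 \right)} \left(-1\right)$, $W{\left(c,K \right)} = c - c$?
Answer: $206999370$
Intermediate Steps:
$W{\left(c,K \right)} = 0$
$R = 0$ ($R = 0 \left(-1\right) = 0$)
$F = 0$ ($F = - \frac{2 \cdot 0}{9} = \left(- \frac{1}{9}\right) 0 = 0$)
$\left(8903 + \left(-13346 + F\right)\right) \left(\left(-21160 - -2652\right) - 28082\right) = \left(8903 + \left(-13346 + 0\right)\right) \left(\left(-21160 - -2652\right) - 28082\right) = \left(8903 - 13346\right) \left(\left(-21160 + 2652\right) - 28082\right) = - 4443 \left(-18508 - 28082\right) = \left(-4443\right) \left(-46590\right) = 206999370$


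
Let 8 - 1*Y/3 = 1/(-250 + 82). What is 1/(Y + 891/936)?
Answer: 364/9089 ≈ 0.040048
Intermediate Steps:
Y = 1345/56 (Y = 24 - 3/(-250 + 82) = 24 - 3/(-168) = 24 - 3*(-1/168) = 24 + 1/56 = 1345/56 ≈ 24.018)
1/(Y + 891/936) = 1/(1345/56 + 891/936) = 1/(1345/56 + 891*(1/936)) = 1/(1345/56 + 99/104) = 1/(9089/364) = 364/9089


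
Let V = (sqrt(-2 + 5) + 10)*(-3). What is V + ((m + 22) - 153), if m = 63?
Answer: -98 - 3*sqrt(3) ≈ -103.20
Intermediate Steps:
V = -30 - 3*sqrt(3) (V = (sqrt(3) + 10)*(-3) = (10 + sqrt(3))*(-3) = -30 - 3*sqrt(3) ≈ -35.196)
V + ((m + 22) - 153) = (-30 - 3*sqrt(3)) + ((63 + 22) - 153) = (-30 - 3*sqrt(3)) + (85 - 153) = (-30 - 3*sqrt(3)) - 68 = -98 - 3*sqrt(3)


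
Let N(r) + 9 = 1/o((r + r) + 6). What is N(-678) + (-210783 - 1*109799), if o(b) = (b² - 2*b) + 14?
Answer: -585147181473/1825214 ≈ -3.2059e+5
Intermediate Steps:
o(b) = 14 + b² - 2*b
N(r) = -9 + 1/(2 + (6 + 2*r)² - 4*r) (N(r) = -9 + 1/(14 + ((r + r) + 6)² - 2*((r + r) + 6)) = -9 + 1/(14 + (2*r + 6)² - 2*(2*r + 6)) = -9 + 1/(14 + (6 + 2*r)² - 2*(6 + 2*r)) = -9 + 1/(14 + (6 + 2*r)² + (-12 - 4*r)) = -9 + 1/(2 + (6 + 2*r)² - 4*r))
N(-678) + (-210783 - 1*109799) = (-341 - 180*(-678) - 36*(-678)²)/(2*(19 + 2*(-678)² + 10*(-678))) + (-210783 - 1*109799) = (-341 + 122040 - 36*459684)/(2*(19 + 2*459684 - 6780)) + (-210783 - 109799) = (-341 + 122040 - 16548624)/(2*(19 + 919368 - 6780)) - 320582 = (½)*(-16426925)/912607 - 320582 = (½)*(1/912607)*(-16426925) - 320582 = -16426925/1825214 - 320582 = -585147181473/1825214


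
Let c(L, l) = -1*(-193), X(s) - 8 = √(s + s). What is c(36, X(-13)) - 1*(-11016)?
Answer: 11209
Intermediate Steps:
X(s) = 8 + √2*√s (X(s) = 8 + √(s + s) = 8 + √(2*s) = 8 + √2*√s)
c(L, l) = 193
c(36, X(-13)) - 1*(-11016) = 193 - 1*(-11016) = 193 + 11016 = 11209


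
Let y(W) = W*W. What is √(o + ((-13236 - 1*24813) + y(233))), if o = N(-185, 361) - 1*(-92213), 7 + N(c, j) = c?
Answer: 3*√12029 ≈ 329.03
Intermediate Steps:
y(W) = W²
N(c, j) = -7 + c
o = 92021 (o = (-7 - 185) - 1*(-92213) = -192 + 92213 = 92021)
√(o + ((-13236 - 1*24813) + y(233))) = √(92021 + ((-13236 - 1*24813) + 233²)) = √(92021 + ((-13236 - 24813) + 54289)) = √(92021 + (-38049 + 54289)) = √(92021 + 16240) = √108261 = 3*√12029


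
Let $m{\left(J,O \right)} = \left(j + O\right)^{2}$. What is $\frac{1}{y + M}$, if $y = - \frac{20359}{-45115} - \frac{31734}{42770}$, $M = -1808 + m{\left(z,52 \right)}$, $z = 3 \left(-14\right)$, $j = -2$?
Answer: $\frac{27565265}{19067150166} \approx 0.0014457$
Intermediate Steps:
$z = -42$
$m{\left(J,O \right)} = \left(-2 + O\right)^{2}$
$M = 692$ ($M = -1808 + \left(-2 + 52\right)^{2} = -1808 + 50^{2} = -1808 + 2500 = 692$)
$y = - \frac{8013214}{27565265}$ ($y = \left(-20359\right) \left(- \frac{1}{45115}\right) - \frac{15867}{21385} = \frac{20359}{45115} - \frac{15867}{21385} = - \frac{8013214}{27565265} \approx -0.2907$)
$\frac{1}{y + M} = \frac{1}{- \frac{8013214}{27565265} + 692} = \frac{1}{\frac{19067150166}{27565265}} = \frac{27565265}{19067150166}$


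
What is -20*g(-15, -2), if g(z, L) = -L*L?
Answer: 80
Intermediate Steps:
g(z, L) = -L**2
-20*g(-15, -2) = -(-20)*(-2)**2 = -(-20)*4 = -20*(-4) = 80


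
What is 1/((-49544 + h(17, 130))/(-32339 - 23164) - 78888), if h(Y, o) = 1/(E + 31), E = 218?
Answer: -13820247/1090239308881 ≈ -1.2676e-5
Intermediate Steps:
h(Y, o) = 1/249 (h(Y, o) = 1/(218 + 31) = 1/249)
1/((-49544 + h(17, 130))/(-32339 - 23164) - 78888) = 1/((-49544 + 1/249)/(-32339 - 23164) - 78888) = 1/(-12336455/249/(-55503) - 78888) = 1/(-12336455/249*(-1/55503) - 78888) = 1/(12336455/13820247 - 78888) = 1/(-1090239308881/13820247) = -13820247/1090239308881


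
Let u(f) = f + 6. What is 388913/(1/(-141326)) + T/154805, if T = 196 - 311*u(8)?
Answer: -1215518214679964/22115 ≈ -5.4964e+10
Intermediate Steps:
u(f) = 6 + f
T = -4158 (T = 196 - 311*(6 + 8) = 196 - 311*14 = 196 - 4354 = -4158)
388913/(1/(-141326)) + T/154805 = 388913/(1/(-141326)) - 4158/154805 = 388913/(-1/141326) - 4158*1/154805 = 388913*(-141326) - 594/22115 = -54963518638 - 594/22115 = -1215518214679964/22115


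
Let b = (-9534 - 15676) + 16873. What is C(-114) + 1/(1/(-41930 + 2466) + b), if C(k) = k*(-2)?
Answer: 75014552668/329011369 ≈ 228.00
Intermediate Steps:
C(k) = -2*k
b = -8337 (b = -25210 + 16873 = -8337)
C(-114) + 1/(1/(-41930 + 2466) + b) = -2*(-114) + 1/(1/(-41930 + 2466) - 8337) = 228 + 1/(1/(-39464) - 8337) = 228 + 1/(-1/39464 - 8337) = 228 + 1/(-329011369/39464) = 228 - 39464/329011369 = 75014552668/329011369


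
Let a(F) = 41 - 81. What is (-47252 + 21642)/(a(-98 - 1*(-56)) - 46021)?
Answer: 25610/46061 ≈ 0.55600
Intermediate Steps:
a(F) = -40
(-47252 + 21642)/(a(-98 - 1*(-56)) - 46021) = (-47252 + 21642)/(-40 - 46021) = -25610/(-46061) = -25610*(-1/46061) = 25610/46061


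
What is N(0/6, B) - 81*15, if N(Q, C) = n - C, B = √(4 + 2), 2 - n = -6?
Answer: -1207 - √6 ≈ -1209.4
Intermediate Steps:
n = 8 (n = 2 - 1*(-6) = 2 + 6 = 8)
B = √6 ≈ 2.4495
N(Q, C) = 8 - C
N(0/6, B) - 81*15 = (8 - √6) - 81*15 = (8 - √6) - 1215 = -1207 - √6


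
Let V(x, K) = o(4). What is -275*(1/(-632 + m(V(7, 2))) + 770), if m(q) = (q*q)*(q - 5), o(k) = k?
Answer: -137213725/648 ≈ -2.1175e+5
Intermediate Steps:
V(x, K) = 4
m(q) = q**2*(-5 + q)
-275*(1/(-632 + m(V(7, 2))) + 770) = -275*(1/(-632 + 4**2*(-5 + 4)) + 770) = -275*(1/(-632 + 16*(-1)) + 770) = -275*(1/(-632 - 16) + 770) = -275*(1/(-648) + 770) = -275*(-1/648 + 770) = -275*498959/648 = -137213725/648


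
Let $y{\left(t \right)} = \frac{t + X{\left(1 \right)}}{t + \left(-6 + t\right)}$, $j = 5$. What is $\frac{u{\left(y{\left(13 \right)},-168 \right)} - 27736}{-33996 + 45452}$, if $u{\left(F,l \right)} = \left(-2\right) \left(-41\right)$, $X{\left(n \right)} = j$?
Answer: $- \frac{13827}{5728} \approx -2.4139$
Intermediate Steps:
$X{\left(n \right)} = 5$
$y{\left(t \right)} = \frac{5 + t}{-6 + 2 t}$ ($y{\left(t \right)} = \frac{t + 5}{t + \left(-6 + t\right)} = \frac{5 + t}{-6 + 2 t}$)
$u{\left(F,l \right)} = 82$
$\frac{u{\left(y{\left(13 \right)},-168 \right)} - 27736}{-33996 + 45452} = \frac{82 - 27736}{-33996 + 45452} = - \frac{27654}{11456} = \left(-27654\right) \frac{1}{11456} = - \frac{13827}{5728}$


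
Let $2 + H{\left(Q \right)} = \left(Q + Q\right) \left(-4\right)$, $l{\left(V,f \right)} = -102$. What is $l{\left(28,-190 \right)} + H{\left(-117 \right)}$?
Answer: $832$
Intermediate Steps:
$H{\left(Q \right)} = -2 - 8 Q$ ($H{\left(Q \right)} = -2 + \left(Q + Q\right) \left(-4\right) = -2 + 2 Q \left(-4\right) = -2 - 8 Q$)
$l{\left(28,-190 \right)} + H{\left(-117 \right)} = -102 - -934 = -102 + \left(-2 + 936\right) = -102 + 934 = 832$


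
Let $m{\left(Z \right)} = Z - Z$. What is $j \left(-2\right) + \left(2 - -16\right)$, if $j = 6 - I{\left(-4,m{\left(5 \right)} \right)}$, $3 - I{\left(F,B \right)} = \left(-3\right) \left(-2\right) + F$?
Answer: $8$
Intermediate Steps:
$m{\left(Z \right)} = 0$
$I{\left(F,B \right)} = -3 - F$ ($I{\left(F,B \right)} = 3 - \left(\left(-3\right) \left(-2\right) + F\right) = 3 - \left(6 + F\right) = -3 - F$)
$j = 5$ ($j = 6 - \left(-3 - -4\right) = 6 - \left(-3 + 4\right) = 6 - 1 = 5$)
$j \left(-2\right) + \left(2 - -16\right) = 5 \left(-2\right) + \left(2 - -16\right) = -10 + \left(2 + 16\right) = -10 + 18 = 8$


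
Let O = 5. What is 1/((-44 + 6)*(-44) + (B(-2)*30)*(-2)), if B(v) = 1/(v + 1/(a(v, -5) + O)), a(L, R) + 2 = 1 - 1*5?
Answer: 1/1692 ≈ 0.00059102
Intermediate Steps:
a(L, R) = -6 (a(L, R) = -2 + (1 - 1*5) = -2 + (1 - 5) = -2 - 4 = -6)
B(v) = 1/(-1 + v) (B(v) = 1/(v + 1/(-6 + 5)) = 1/(v + 1/(-1)) = 1/(v - 1) = 1/(-1 + v))
1/((-44 + 6)*(-44) + (B(-2)*30)*(-2)) = 1/((-44 + 6)*(-44) + (30/(-1 - 2))*(-2)) = 1/(-38*(-44) + (30/(-3))*(-2)) = 1/(1672 - ⅓*30*(-2)) = 1/(1672 - 10*(-2)) = 1/(1672 + 20) = 1/1692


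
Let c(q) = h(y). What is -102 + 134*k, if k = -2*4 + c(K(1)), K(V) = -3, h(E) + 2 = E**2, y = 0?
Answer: -1442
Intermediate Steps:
h(E) = -2 + E**2
c(q) = -2 (c(q) = -2 + 0**2 = -2 + 0 = -2)
k = -10 (k = -2*4 - 2 = -8 - 2 = -10)
-102 + 134*k = -102 + 134*(-10) = -102 - 1340 = -1442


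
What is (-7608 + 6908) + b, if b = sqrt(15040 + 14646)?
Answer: -700 + sqrt(29686) ≈ -527.70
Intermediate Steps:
b = sqrt(29686) ≈ 172.30
(-7608 + 6908) + b = (-7608 + 6908) + sqrt(29686) = -700 + sqrt(29686)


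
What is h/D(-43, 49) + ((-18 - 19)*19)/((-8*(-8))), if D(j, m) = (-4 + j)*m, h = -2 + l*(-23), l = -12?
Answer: -1636545/147392 ≈ -11.103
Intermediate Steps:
h = 274 (h = -2 - 12*(-23) = -2 + 276 = 274)
D(j, m) = m*(-4 + j)
h/D(-43, 49) + ((-18 - 19)*19)/((-8*(-8))) = 274/((49*(-4 - 43))) + ((-18 - 19)*19)/((-8*(-8))) = 274/((49*(-47))) - 37*19/64 = 274/(-2303) - 703*1/64 = 274*(-1/2303) - 703/64 = -274/2303 - 703/64 = -1636545/147392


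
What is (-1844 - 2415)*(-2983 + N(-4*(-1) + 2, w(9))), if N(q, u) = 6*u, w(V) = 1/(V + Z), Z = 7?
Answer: 101623999/8 ≈ 1.2703e+7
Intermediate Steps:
w(V) = 1/(7 + V) (w(V) = 1/(V + 7) = 1/(7 + V))
(-1844 - 2415)*(-2983 + N(-4*(-1) + 2, w(9))) = (-1844 - 2415)*(-2983 + 6/(7 + 9)) = -4259*(-2983 + 6/16) = -4259*(-2983 + 6*(1/16)) = -4259*(-2983 + 3/8) = -4259*(-23861/8) = 101623999/8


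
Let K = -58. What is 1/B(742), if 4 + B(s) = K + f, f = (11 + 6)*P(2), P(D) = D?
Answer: -1/28 ≈ -0.035714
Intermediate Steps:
f = 34 (f = (11 + 6)*2 = 17*2 = 34)
B(s) = -28 (B(s) = -4 + (-58 + 34) = -4 - 24 = -28)
1/B(742) = 1/(-28) = -1/28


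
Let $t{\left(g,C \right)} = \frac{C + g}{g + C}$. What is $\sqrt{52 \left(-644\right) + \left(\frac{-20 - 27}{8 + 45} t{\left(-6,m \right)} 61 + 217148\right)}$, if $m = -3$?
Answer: $\frac{\sqrt{515748989}}{53} \approx 428.49$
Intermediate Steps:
$t{\left(g,C \right)} = 1$ ($t{\left(g,C \right)} = \frac{C + g}{C + g} = 1$)
$\sqrt{52 \left(-644\right) + \left(\frac{-20 - 27}{8 + 45} t{\left(-6,m \right)} 61 + 217148\right)} = \sqrt{52 \left(-644\right) + \left(\frac{-20 - 27}{8 + 45} \cdot 1 \cdot 61 + 217148\right)} = \sqrt{-33488 + \left(- \frac{47}{53} \cdot 1 \cdot 61 + 217148\right)} = \sqrt{-33488 + \left(\left(-47\right) \frac{1}{53} \cdot 1 \cdot 61 + 217148\right)} = \sqrt{-33488 + \left(\left(- \frac{47}{53}\right) 1 \cdot 61 + 217148\right)} = \sqrt{-33488 + \left(\left(- \frac{47}{53}\right) 61 + 217148\right)} = \sqrt{-33488 + \left(- \frac{2867}{53} + 217148\right)} = \sqrt{-33488 + \frac{11505977}{53}} = \sqrt{\frac{9731113}{53}} = \frac{\sqrt{515748989}}{53}$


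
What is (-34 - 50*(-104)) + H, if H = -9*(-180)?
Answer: 6786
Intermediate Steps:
H = 1620
(-34 - 50*(-104)) + H = (-34 - 50*(-104)) + 1620 = (-34 + 5200) + 1620 = 5166 + 1620 = 6786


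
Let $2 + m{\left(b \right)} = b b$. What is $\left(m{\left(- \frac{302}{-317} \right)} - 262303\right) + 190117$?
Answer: $- \frac{7254008728}{100489} \approx -72187.0$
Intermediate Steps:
$m{\left(b \right)} = -2 + b^{2}$ ($m{\left(b \right)} = -2 + b b = -2 + b^{2}$)
$\left(m{\left(- \frac{302}{-317} \right)} - 262303\right) + 190117 = \left(\left(-2 + \left(- \frac{302}{-317}\right)^{2}\right) - 262303\right) + 190117 = \left(\left(-2 + \left(\left(-302\right) \left(- \frac{1}{317}\right)\right)^{2}\right) - 262303\right) + 190117 = \left(\left(-2 + \left(\frac{302}{317}\right)^{2}\right) - 262303\right) + 190117 = \left(\left(-2 + \frac{91204}{100489}\right) - 262303\right) + 190117 = \left(- \frac{109774}{100489} - 262303\right) + 190117 = - \frac{26358675941}{100489} + 190117 = - \frac{7254008728}{100489}$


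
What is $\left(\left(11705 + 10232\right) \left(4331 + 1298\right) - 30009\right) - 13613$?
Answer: $123439751$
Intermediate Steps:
$\left(\left(11705 + 10232\right) \left(4331 + 1298\right) - 30009\right) - 13613 = \left(21937 \cdot 5629 - 30009\right) + \left(-16908 + 3295\right) = \left(123483373 - 30009\right) - 13613 = 123453364 - 13613 = 123439751$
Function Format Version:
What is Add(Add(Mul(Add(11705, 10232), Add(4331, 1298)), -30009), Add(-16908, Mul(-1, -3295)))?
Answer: 123439751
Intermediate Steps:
Add(Add(Mul(Add(11705, 10232), Add(4331, 1298)), -30009), Add(-16908, Mul(-1, -3295))) = Add(Add(Mul(21937, 5629), -30009), Add(-16908, 3295)) = Add(Add(123483373, -30009), -13613) = Add(123453364, -13613) = 123439751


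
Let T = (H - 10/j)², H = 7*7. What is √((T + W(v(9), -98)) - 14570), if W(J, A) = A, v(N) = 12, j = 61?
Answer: I*√45705187/61 ≈ 110.83*I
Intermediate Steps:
H = 49
T = 8874441/3721 (T = (49 - 10/61)² = (2979/61)² = 8874441/3721 ≈ 2385.0)
√((T + W(v(9), -98)) - 14570) = √((8874441/3721 - 98) - 14570) = √(8509783/3721 - 14570) = √(-45705187/3721) = I*√45705187/61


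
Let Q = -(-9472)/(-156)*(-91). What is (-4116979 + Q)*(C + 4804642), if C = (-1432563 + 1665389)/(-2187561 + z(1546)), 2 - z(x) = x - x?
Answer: -11785411984033160252/596607 ≈ -1.9754e+13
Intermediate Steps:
z(x) = 2 (z(x) = 2 - (x - x) = 2 - 1*0 = 2 + 0 = 2)
Q = 16576/3 (Q = -(-9472)*(-1)/156*(-91) = -128*37/78*(-91) = -2368/39*(-91) = 16576/3 ≈ 5525.3)
C = -21166/198869 (C = (-1432563 + 1665389)/(-2187561 + 2) = 232826/(-2187559) = 232826*(-1/2187559) = -21166/198869 ≈ -0.10643)
(-4116979 + Q)*(C + 4804642) = (-4116979 + 16576/3)*(-21166/198869 + 4804642) = -12334361/3*955494328732/198869 = -11785411984033160252/596607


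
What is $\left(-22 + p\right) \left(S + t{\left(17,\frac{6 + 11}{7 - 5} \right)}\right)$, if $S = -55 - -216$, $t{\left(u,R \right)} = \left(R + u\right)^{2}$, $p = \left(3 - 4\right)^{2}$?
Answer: $- \frac{68145}{4} \approx -17036.0$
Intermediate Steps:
$p = 1$ ($p = \left(-1\right)^{2} = 1$)
$S = 161$ ($S = -55 + 216 = 161$)
$\left(-22 + p\right) \left(S + t{\left(17,\frac{6 + 11}{7 - 5} \right)}\right) = \left(-22 + 1\right) \left(161 + \left(\frac{6 + 11}{7 - 5} + 17\right)^{2}\right) = - 21 \left(161 + \left(\frac{17}{2} + 17\right)^{2}\right) = - 21 \left(161 + \left(\frac{51}{2}\right)^{2}\right) = - 21 \left(161 + \frac{2601}{4}\right) = \left(-21\right) \frac{3245}{4} = - \frac{68145}{4}$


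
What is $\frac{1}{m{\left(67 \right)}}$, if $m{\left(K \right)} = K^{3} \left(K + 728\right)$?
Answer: $\frac{1}{239106585} \approx 4.1822 \cdot 10^{-9}$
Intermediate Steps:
$m{\left(K \right)} = K^{3} \left(728 + K\right)$
$\frac{1}{m{\left(67 \right)}} = \frac{1}{67^{3} \left(728 + 67\right)} = \frac{1}{300763 \cdot 795} = \frac{1}{239106585}$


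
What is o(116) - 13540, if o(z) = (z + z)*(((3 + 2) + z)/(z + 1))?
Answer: -1556108/117 ≈ -13300.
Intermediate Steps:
o(z) = 2*z*(5 + z)/(1 + z) (o(z) = (2*z)*((5 + z)/(1 + z)) = 2*z*(5 + z)/(1 + z))
o(116) - 13540 = 2*116*(5 + 116)/(1 + 116) - 13540 = 2*116*121/117 - 13540 = 2*116*(1/117)*121 - 13540 = 28072/117 - 13540 = -1556108/117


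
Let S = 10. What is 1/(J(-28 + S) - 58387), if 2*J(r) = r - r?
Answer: -1/58387 ≈ -1.7127e-5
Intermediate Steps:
J(r) = 0 (J(r) = (r - r)/2 = (½)*0 = 0)
1/(J(-28 + S) - 58387) = 1/(0 - 58387) = 1/(-58387) = -1/58387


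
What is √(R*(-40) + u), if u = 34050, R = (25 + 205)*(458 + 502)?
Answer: 105*I*√798 ≈ 2966.1*I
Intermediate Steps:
R = 220800 (R = 230*960 = 220800)
√(R*(-40) + u) = √(220800*(-40) + 34050) = √(-8832000 + 34050) = √(-8797950) = 105*I*√798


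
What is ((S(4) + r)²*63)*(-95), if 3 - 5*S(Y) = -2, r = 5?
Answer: -215460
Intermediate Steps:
S(Y) = 1 (S(Y) = ⅗ - ⅕*(-2) = ⅗ + ⅖ = 1)
((S(4) + r)²*63)*(-95) = ((1 + 5)²*63)*(-95) = (6²*63)*(-95) = (36*63)*(-95) = 2268*(-95) = -215460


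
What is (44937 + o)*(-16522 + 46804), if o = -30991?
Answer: 422312772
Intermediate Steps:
(44937 + o)*(-16522 + 46804) = (44937 - 30991)*(-16522 + 46804) = 13946*30282 = 422312772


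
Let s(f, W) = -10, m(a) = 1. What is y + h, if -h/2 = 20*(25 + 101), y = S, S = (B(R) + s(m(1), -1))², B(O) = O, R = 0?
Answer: -4940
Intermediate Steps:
S = 100 (S = (0 - 10)² = (-10)² = 100)
y = 100
h = -5040 (h = -40*(25 + 101) = -40*126 = -2*2520 = -5040)
y + h = 100 - 5040 = -4940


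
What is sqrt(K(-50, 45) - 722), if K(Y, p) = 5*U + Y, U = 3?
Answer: I*sqrt(757) ≈ 27.514*I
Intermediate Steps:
K(Y, p) = 15 + Y (K(Y, p) = 5*3 + Y = 15 + Y)
sqrt(K(-50, 45) - 722) = sqrt((15 - 50) - 722) = sqrt(-35 - 722) = sqrt(-757) = I*sqrt(757)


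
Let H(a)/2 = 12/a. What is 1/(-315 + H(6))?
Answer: -1/311 ≈ -0.0032154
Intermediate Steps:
H(a) = 24/a (H(a) = 2*(12/a) = 24/a)
1/(-315 + H(6)) = 1/(-315 + 24/6) = 1/(-315 + 24*(⅙)) = 1/(-315 + 4) = 1/(-311) = -1/311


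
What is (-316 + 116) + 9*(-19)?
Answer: -371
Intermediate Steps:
(-316 + 116) + 9*(-19) = -200 - 171 = -371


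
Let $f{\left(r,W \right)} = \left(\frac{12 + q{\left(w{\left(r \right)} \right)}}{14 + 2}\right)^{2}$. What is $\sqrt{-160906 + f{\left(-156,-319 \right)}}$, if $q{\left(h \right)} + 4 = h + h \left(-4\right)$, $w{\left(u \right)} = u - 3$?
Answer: $\frac{i \sqrt{40956711}}{16} \approx 399.98 i$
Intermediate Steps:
$w{\left(u \right)} = -3 + u$ ($w{\left(u \right)} = u - 3 = -3 + u$)
$q{\left(h \right)} = -4 - 3 h$ ($q{\left(h \right)} = -4 + \left(h + h \left(-4\right)\right) = -4 + \left(h - 4 h\right) = -4 - 3 h$)
$f{\left(r,W \right)} = \left(\frac{17}{16} - \frac{3 r}{16}\right)^{2}$ ($f{\left(r,W \right)} = \left(\frac{12 - \left(4 + 3 \left(-3 + r\right)\right)}{14 + 2}\right)^{2} = \left(\frac{12 - \left(-5 + 3 r\right)}{16}\right)^{2} = \left(\left(12 - \left(-5 + 3 r\right)\right) \frac{1}{16}\right)^{2} = \left(\left(17 - 3 r\right) \frac{1}{16}\right)^{2} = \left(\frac{17}{16} - \frac{3 r}{16}\right)^{2}$)
$\sqrt{-160906 + f{\left(-156,-319 \right)}} = \sqrt{-160906 + \frac{\left(-17 + 3 \left(-156\right)\right)^{2}}{256}} = \sqrt{-160906 + \frac{\left(-17 - 468\right)^{2}}{256}} = \sqrt{-160906 + \frac{\left(-485\right)^{2}}{256}} = \sqrt{-160906 + \frac{1}{256} \cdot 235225} = \sqrt{-160906 + \frac{235225}{256}} = \sqrt{- \frac{40956711}{256}} = \frac{i \sqrt{40956711}}{16}$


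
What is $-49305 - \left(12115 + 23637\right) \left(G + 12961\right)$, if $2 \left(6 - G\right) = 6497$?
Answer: $-347505117$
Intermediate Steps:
$G = - \frac{6485}{2}$ ($G = 6 - \frac{6497}{2} = - \frac{6485}{2} \approx -3242.5$)
$-49305 - \left(12115 + 23637\right) \left(G + 12961\right) = -49305 - \left(12115 + 23637\right) \left(- \frac{6485}{2} + 12961\right) = -49305 - 35752 \cdot \frac{19437}{2} = -49305 - 347455812 = -347505117$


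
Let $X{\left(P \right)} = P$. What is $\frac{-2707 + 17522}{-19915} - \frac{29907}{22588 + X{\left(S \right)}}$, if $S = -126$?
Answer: $- \frac{185674487}{89466146} \approx -2.0754$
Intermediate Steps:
$\frac{-2707 + 17522}{-19915} - \frac{29907}{22588 + X{\left(S \right)}} = \frac{-2707 + 17522}{-19915} - \frac{29907}{22588 - 126} = 14815 \left(- \frac{1}{19915}\right) - \frac{29907}{22462} = - \frac{2963}{3983} - \frac{29907}{22462} = - \frac{185674487}{89466146}$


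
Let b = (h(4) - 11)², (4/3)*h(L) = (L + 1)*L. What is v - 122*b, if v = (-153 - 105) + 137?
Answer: -2073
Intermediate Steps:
v = -121 (v = -258 + 137 = -121)
h(L) = 3*L*(1 + L)/4 (h(L) = 3*((L + 1)*L)/4 = 3*((1 + L)*L)/4 = 3*(L*(1 + L))/4 = 3*L*(1 + L)/4)
b = 16 (b = ((¾)*4*(1 + 4) - 11)² = ((¾)*4*5 - 11)² = (15 - 11)² = 4² = 16)
v - 122*b = -121 - 122*16 = -121 - 1952 = -2073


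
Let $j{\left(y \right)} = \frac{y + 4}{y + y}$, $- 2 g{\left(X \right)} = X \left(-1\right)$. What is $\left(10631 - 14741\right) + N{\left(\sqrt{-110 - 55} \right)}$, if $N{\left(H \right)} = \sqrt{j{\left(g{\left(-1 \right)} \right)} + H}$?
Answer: $-4110 + \frac{\sqrt{-14 + 4 i \sqrt{165}}}{2} \approx -4107.8 + 2.8994 i$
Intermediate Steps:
$g{\left(X \right)} = \frac{X}{2}$ ($g{\left(X \right)} = - \frac{X \left(-1\right)}{2} = - \frac{\left(-1\right) X}{2} = \frac{X}{2}$)
$j{\left(y \right)} = \frac{4 + y}{2 y}$
$N{\left(H \right)} = \sqrt{- \frac{7}{2} + H}$ ($N{\left(H \right)} = \sqrt{\frac{4 + \frac{1}{2} \left(-1\right)}{2 \cdot \frac{1}{2} \left(-1\right)} + H} = \sqrt{\frac{4 - \frac{1}{2}}{2 \left(- \frac{1}{2}\right)} + H} = \sqrt{\frac{1}{2} \left(-2\right) \frac{7}{2} + H} = \sqrt{- \frac{7}{2} + H}$)
$\left(10631 - 14741\right) + N{\left(\sqrt{-110 - 55} \right)} = \left(10631 - 14741\right) + \frac{\sqrt{-14 + 4 \sqrt{-110 - 55}}}{2} = -4110 + \frac{\sqrt{-14 + 4 \sqrt{-165}}}{2} = -4110 + \frac{\sqrt{-14 + 4 i \sqrt{165}}}{2}$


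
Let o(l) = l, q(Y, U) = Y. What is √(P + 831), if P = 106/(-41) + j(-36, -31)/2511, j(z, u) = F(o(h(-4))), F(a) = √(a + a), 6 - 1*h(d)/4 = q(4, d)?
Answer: √108398860609/11439 ≈ 28.782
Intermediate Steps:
h(d) = 8 (h(d) = 24 - 4*4 = 24 - 16 = 8)
F(a) = √2*√a (F(a) = √(2*a) = √2*√a)
j(z, u) = 4 (j(z, u) = √2*√8 = √2*(2*√2) = 4)
P = -266002/102951 (P = 106/(-41) + 4/2511 = 106*(-1/41) + 4*(1/2511) = -106/41 + 4/2511 = -266002/102951 ≈ -2.5838)
√(P + 831) = √(-266002/102951 + 831) = √(85286279/102951) = √108398860609/11439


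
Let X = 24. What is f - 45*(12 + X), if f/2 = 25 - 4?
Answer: -1578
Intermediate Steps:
f = 42 (f = 2*(25 - 4) = 2*21 = 42)
f - 45*(12 + X) = 42 - 45*(12 + 24) = 42 - 45*36 = 42 - 1620 = -1578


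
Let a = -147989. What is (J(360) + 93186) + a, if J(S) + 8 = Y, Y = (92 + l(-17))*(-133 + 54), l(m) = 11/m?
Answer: -1054474/17 ≈ -62028.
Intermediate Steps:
Y = -122687/17 (Y = (92 + 11/(-17))*(-133 + 54) = (92 + 11*(-1/17))*(-79) = (92 - 11/17)*(-79) = (1553/17)*(-79) = -122687/17 ≈ -7216.9)
J(S) = -122823/17 (J(S) = -8 - 122687/17 = -122823/17)
(J(360) + 93186) + a = (-122823/17 + 93186) - 147989 = 1461339/17 - 147989 = -1054474/17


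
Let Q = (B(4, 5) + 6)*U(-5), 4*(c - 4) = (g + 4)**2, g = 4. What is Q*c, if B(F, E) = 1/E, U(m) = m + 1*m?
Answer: -1240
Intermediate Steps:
U(m) = 2*m (U(m) = m + m = 2*m)
c = 20 (c = 4 + (4 + 4)**2/4 = 4 + (1/4)*8**2 = 4 + (1/4)*64 = 4 + 16 = 20)
Q = -62 (Q = (1/5 + 6)*(2*(-5)) = (1/5 + 6)*(-10) = (31/5)*(-10) = -62)
Q*c = -62*20 = -1240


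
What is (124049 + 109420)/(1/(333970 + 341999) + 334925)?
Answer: 157817806461/226398917326 ≈ 0.69708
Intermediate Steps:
(124049 + 109420)/(1/(333970 + 341999) + 334925) = 233469/(1/675969 + 334925) = 233469/(226398917326/675969) = 233469*(675969/226398917326) = 157817806461/226398917326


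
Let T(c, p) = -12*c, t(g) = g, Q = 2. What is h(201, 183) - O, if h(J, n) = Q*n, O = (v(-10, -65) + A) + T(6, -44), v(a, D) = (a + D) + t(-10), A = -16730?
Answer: 17253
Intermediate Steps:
v(a, D) = -10 + D + a (v(a, D) = (a + D) - 10 = (D + a) - 10 = -10 + D + a)
O = -16887 (O = ((-10 - 65 - 10) - 16730) - 12*6 = (-85 - 16730) - 72 = -16815 - 72 = -16887)
h(J, n) = 2*n
h(201, 183) - O = 2*183 - 1*(-16887) = 366 + 16887 = 17253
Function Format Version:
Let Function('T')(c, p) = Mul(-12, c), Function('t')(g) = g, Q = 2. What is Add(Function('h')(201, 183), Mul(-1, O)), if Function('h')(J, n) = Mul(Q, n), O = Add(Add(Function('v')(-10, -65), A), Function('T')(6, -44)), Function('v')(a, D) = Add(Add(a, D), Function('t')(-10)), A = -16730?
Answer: 17253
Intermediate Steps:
Function('v')(a, D) = Add(-10, D, a) (Function('v')(a, D) = Add(Add(a, D), -10) = Add(Add(D, a), -10) = Add(-10, D, a))
O = -16887 (O = Add(Add(Add(-10, -65, -10), -16730), Mul(-12, 6)) = Add(Add(-85, -16730), -72) = Add(-16815, -72) = -16887)
Function('h')(J, n) = Mul(2, n)
Add(Function('h')(201, 183), Mul(-1, O)) = Add(Mul(2, 183), Mul(-1, -16887)) = Add(366, 16887) = 17253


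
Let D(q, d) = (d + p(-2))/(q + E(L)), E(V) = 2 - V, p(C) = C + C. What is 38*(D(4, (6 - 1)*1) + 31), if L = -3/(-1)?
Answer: 3572/3 ≈ 1190.7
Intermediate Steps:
p(C) = 2*C
L = 3 (L = -3*(-1) = 3)
D(q, d) = (-4 + d)/(-1 + q) (D(q, d) = (d + 2*(-2))/(q + (2 - 1*3)) = (d - 4)/(q + (2 - 3)) = (-4 + d)/(q - 1) = (-4 + d)/(-1 + q))
38*(D(4, (6 - 1)*1) + 31) = 38*((-4 + (6 - 1)*1)/(-1 + 4) + 31) = 38*((-4 + 5*1)/3 + 31) = 38*((-4 + 5)/3 + 31) = 38*((⅓)*1 + 31) = 38*(⅓ + 31) = 38*(94/3) = 3572/3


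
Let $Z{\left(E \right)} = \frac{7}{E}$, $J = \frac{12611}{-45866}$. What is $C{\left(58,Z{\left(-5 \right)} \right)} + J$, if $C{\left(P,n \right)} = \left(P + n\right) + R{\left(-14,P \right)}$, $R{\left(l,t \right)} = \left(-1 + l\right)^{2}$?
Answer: $\frac{64516273}{229330} \approx 281.33$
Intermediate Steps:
$J = - \frac{12611}{45866}$ ($J = 12611 \left(- \frac{1}{45866}\right) = - \frac{12611}{45866} \approx -0.27495$)
$C{\left(P,n \right)} = 225 + P + n$ ($C{\left(P,n \right)} = \left(P + n\right) + \left(-1 - 14\right)^{2} = \left(P + n\right) + \left(-15\right)^{2} = \left(P + n\right) + 225 = 225 + P + n$)
$C{\left(58,Z{\left(-5 \right)} \right)} + J = \left(225 + 58 + \frac{7}{-5}\right) - \frac{12611}{45866} = \left(225 + 58 + 7 \left(- \frac{1}{5}\right)\right) - \frac{12611}{45866} = \left(225 + 58 - \frac{7}{5}\right) - \frac{12611}{45866} = \frac{1408}{5} - \frac{12611}{45866} = \frac{64516273}{229330}$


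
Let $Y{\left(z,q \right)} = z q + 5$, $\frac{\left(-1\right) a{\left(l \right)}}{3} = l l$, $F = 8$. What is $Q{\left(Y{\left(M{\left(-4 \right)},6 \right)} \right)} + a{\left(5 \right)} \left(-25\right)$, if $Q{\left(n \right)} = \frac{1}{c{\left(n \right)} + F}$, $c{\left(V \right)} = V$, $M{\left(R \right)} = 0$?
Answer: $\frac{24376}{13} \approx 1875.1$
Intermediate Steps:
$a{\left(l \right)} = - 3 l^{2}$ ($a{\left(l \right)} = - 3 l l = - 3 l^{2}$)
$Y{\left(z,q \right)} = 5 + q z$ ($Y{\left(z,q \right)} = q z + 5 = 5 + q z$)
$Q{\left(n \right)} = \frac{1}{8 + n}$ ($Q{\left(n \right)} = \frac{1}{n + 8} = \frac{1}{8 + n}$)
$Q{\left(Y{\left(M{\left(-4 \right)},6 \right)} \right)} + a{\left(5 \right)} \left(-25\right) = \frac{1}{8 + \left(5 + 6 \cdot 0\right)} + - 3 \cdot 5^{2} \left(-25\right) = \frac{1}{8 + \left(5 + 0\right)} + \left(-3\right) 25 \left(-25\right) = \frac{1}{8 + 5} - -1875 = \frac{1}{13} + 1875 = \frac{24376}{13}$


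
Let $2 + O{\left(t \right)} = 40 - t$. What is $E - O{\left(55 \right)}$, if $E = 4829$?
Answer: $4846$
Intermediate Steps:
$O{\left(t \right)} = 38 - t$ ($O{\left(t \right)} = -2 - \left(-40 + t\right) = 38 - t$)
$E - O{\left(55 \right)} = 4829 - \left(38 - 55\right) = 4829 - -17 = 4829 + 17 = 4846$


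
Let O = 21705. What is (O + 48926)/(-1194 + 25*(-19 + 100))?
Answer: 70631/831 ≈ 84.995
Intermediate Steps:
(O + 48926)/(-1194 + 25*(-19 + 100)) = (21705 + 48926)/(-1194 + 25*(-19 + 100)) = 70631/(-1194 + 25*81) = 70631/(-1194 + 2025) = 70631/831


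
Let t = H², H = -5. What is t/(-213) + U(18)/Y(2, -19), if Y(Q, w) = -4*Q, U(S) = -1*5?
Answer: 865/1704 ≈ 0.50763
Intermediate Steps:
t = 25 (t = (-5)² = 25)
U(S) = -5
t/(-213) + U(18)/Y(2, -19) = 25/(-213) - 5/((-4*2)) = 25*(-1/213) - 5/(-8) = -25/213 - 5*(-⅛) = -25/213 + 5/8 = 865/1704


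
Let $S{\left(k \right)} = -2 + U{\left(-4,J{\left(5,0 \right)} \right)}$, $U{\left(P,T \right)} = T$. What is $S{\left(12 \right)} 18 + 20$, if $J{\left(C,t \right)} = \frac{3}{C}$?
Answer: $- \frac{26}{5} \approx -5.2$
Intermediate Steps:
$S{\left(k \right)} = - \frac{7}{5}$ ($S{\left(k \right)} = -2 + \frac{3}{5} = - \frac{7}{5}$)
$S{\left(12 \right)} 18 + 20 = \left(- \frac{7}{5}\right) 18 + 20 = - \frac{126}{5} + 20 = - \frac{26}{5}$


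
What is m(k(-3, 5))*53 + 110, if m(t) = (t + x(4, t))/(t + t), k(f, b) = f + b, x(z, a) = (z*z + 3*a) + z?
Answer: 481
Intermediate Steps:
x(z, a) = z + z**2 + 3*a (x(z, a) = (z**2 + 3*a) + z = z + z**2 + 3*a)
k(f, b) = b + f
m(t) = (20 + 4*t)/(2*t) (m(t) = (t + (4 + 4**2 + 3*t))/(t + t) = (t + (4 + 16 + 3*t))/((2*t)) = (t + (20 + 3*t))*(1/(2*t)) = (20 + 4*t)*(1/(2*t)) = (20 + 4*t)/(2*t))
m(k(-3, 5))*53 + 110 = (2 + 10/(5 - 3))*53 + 110 = (2 + 10/2)*53 + 110 = (2 + 10*(1/2))*53 + 110 = (2 + 5)*53 + 110 = 7*53 + 110 = 371 + 110 = 481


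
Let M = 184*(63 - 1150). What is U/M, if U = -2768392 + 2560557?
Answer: 207835/200008 ≈ 1.0391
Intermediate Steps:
U = -207835
M = -200008 (M = 184*(-1087) = -200008)
U/M = -207835/(-200008) = -207835*(-1/200008) = 207835/200008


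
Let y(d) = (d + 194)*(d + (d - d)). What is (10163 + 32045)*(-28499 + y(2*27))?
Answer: -637636256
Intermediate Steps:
y(d) = d*(194 + d) (y(d) = (194 + d)*(d + 0) = (194 + d)*d = d*(194 + d))
(10163 + 32045)*(-28499 + y(2*27)) = (10163 + 32045)*(-28499 + (2*27)*(194 + 2*27)) = 42208*(-28499 + 54*(194 + 54)) = 42208*(-28499 + 54*248) = 42208*(-28499 + 13392) = 42208*(-15107) = -637636256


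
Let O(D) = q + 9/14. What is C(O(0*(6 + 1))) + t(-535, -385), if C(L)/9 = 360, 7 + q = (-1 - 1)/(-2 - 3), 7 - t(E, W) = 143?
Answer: 3104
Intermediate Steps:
t(E, W) = -136 (t(E, W) = 7 - 1*143 = 7 - 143 = -136)
q = -33/5 (q = -7 + (-1 - 1)/(-2 - 3) = -7 - 2/(-5) = -7 - 2*(-1/5) = -7 + 2/5 = -33/5 ≈ -6.6000)
O(D) = -417/70 (O(D) = -33/5 + 9/14 = -417/70)
C(L) = 3240 (C(L) = 9*360 = 3240)
C(O(0*(6 + 1))) + t(-535, -385) = 3240 - 136 = 3104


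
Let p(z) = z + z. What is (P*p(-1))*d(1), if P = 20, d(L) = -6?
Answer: 240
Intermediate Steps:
p(z) = 2*z
(P*p(-1))*d(1) = (20*(2*(-1)))*(-6) = (20*(-2))*(-6) = -40*(-6) = 240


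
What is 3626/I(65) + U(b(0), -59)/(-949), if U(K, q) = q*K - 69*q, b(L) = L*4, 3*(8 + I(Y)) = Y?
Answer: 10156311/38909 ≈ 261.03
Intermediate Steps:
I(Y) = -8 + Y/3
b(L) = 4*L
U(K, q) = -69*q + K*q (U(K, q) = K*q - 69*q = -69*q + K*q)
3626/I(65) + U(b(0), -59)/(-949) = 3626/(-8 + (⅓)*65) - 59*(-69 + 4*0)/(-949) = 3626/(-8 + 65/3) - 59*(-69 + 0)*(-1/949) = 3626/(41/3) - 59*(-69)*(-1/949) = 3626*(3/41) + 4071*(-1/949) = 10878/41 - 4071/949 = 10156311/38909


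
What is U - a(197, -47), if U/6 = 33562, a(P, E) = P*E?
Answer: 210631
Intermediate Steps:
a(P, E) = E*P
U = 201372 (U = 6*33562 = 201372)
U - a(197, -47) = 201372 - (-47)*197 = 201372 - 1*(-9259) = 201372 + 9259 = 210631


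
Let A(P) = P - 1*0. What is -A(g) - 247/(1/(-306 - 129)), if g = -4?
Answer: 107449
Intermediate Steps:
A(P) = P (A(P) = P + 0 = P)
-A(g) - 247/(1/(-306 - 129)) = -1*(-4) - 247/(1/(-306 - 129)) = 4 - 247/(1/(-435)) = 4 - 247/(-1/435) = 4 - 247*(-435) = 4 + 107445 = 107449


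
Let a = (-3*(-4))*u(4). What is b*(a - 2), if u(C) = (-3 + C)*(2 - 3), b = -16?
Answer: 224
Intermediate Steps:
u(C) = 3 - C (u(C) = (-3 + C)*(-1) = 3 - C)
a = -12 (a = (-3*(-4))*(3 - 1*4) = 12*(3 - 4) = 12*(-1) = -12)
b*(a - 2) = -16*(-12 - 2) = -16*(-14) = 224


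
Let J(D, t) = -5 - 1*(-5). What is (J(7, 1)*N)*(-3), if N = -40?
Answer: 0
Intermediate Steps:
J(D, t) = 0 (J(D, t) = -5 + 5 = 0)
(J(7, 1)*N)*(-3) = (0*(-40))*(-3) = 0*(-3) = 0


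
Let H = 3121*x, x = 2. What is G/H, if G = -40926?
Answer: -20463/3121 ≈ -6.5565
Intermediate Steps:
H = 6242 (H = 3121*2 = 6242)
G/H = -40926/6242 = -40926*1/6242 = -20463/3121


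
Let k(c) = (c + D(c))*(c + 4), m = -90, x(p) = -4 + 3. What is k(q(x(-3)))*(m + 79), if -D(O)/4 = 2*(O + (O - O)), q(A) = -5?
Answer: 385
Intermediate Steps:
x(p) = -1
D(O) = -8*O (D(O) = -8*(O + (O - O)) = -8*(O + 0) = -8*O)
k(c) = -7*c*(4 + c) (k(c) = (c - 8*c)*(c + 4) = (-7*c)*(4 + c) = -7*c*(4 + c))
k(q(x(-3)))*(m + 79) = (7*(-5)*(-4 - 1*(-5)))*(-90 + 79) = (7*(-5)*(-4 + 5))*(-11) = (7*(-5)*1)*(-11) = -35*(-11) = 385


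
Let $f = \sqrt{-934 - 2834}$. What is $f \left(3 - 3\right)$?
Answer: $0$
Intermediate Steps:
$f = 2 i \sqrt{942}$ ($f = \sqrt{-3768} = 2 i \sqrt{942} \approx 61.384 i$)
$f \left(3 - 3\right) = 2 i \sqrt{942} \left(3 - 3\right) = 2 i \sqrt{942} \cdot 0 = 0$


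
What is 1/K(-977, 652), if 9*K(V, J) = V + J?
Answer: -9/325 ≈ -0.027692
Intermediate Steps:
K(V, J) = J/9 + V/9 (K(V, J) = (V + J)/9 = (J + V)/9 = J/9 + V/9)
1/K(-977, 652) = 1/((1/9)*652 + (1/9)*(-977)) = 1/(652/9 - 977/9) = 1/(-325/9) = -9/325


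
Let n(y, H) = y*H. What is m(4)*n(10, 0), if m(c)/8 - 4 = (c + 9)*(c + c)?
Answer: 0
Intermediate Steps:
n(y, H) = H*y
m(c) = 32 + 16*c*(9 + c) (m(c) = 32 + 8*((c + 9)*(c + c)) = 32 + 8*((9 + c)*(2*c)) = 32 + 8*(2*c*(9 + c)) = 32 + 16*c*(9 + c))
m(4)*n(10, 0) = (32 + 16*4**2 + 144*4)*(0*10) = (32 + 16*16 + 576)*0 = (32 + 256 + 576)*0 = 864*0 = 0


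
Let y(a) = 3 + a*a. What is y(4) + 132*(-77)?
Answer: -10145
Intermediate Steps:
y(a) = 3 + a²
y(4) + 132*(-77) = (3 + 4²) + 132*(-77) = (3 + 16) - 10164 = 19 - 10164 = -10145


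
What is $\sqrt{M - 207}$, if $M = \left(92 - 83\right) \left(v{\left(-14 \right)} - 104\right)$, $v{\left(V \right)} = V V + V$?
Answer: $3 \sqrt{55} \approx 22.249$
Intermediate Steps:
$v{\left(V \right)} = V + V^{2}$ ($v{\left(V \right)} = V^{2} + V = V + V^{2}$)
$M = 702$ ($M = \left(92 - 83\right) \left(- 14 \left(1 - 14\right) - 104\right) = 9 \left(\left(-14\right) \left(-13\right) - 104\right) = 9 \left(182 - 104\right) = 9 \cdot 78 = 702$)
$\sqrt{M - 207} = \sqrt{702 - 207} = \sqrt{495} = 3 \sqrt{55}$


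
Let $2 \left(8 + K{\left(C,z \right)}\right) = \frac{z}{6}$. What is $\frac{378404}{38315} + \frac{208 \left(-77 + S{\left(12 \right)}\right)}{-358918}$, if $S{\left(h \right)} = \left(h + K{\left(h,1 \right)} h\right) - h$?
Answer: $\frac{68593382156}{6875971585} \approx 9.9758$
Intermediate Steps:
$K{\left(C,z \right)} = -8 + \frac{z}{12}$ ($K{\left(C,z \right)} = -8 + \frac{z \frac{1}{6}}{2} = -8 + \frac{\frac{1}{6} z}{2} = -8 + \frac{z}{12}$)
$S{\left(h \right)} = - \frac{95 h}{12}$ ($S{\left(h \right)} = \left(h + \left(-8 + \frac{1}{12} \cdot 1\right) h\right) - h = \left(h + \left(-8 + \frac{1}{12}\right) h\right) - h = \left(h - \frac{95 h}{12}\right) - h = - \frac{83 h}{12} - h = - \frac{95 h}{12}$)
$\frac{378404}{38315} + \frac{208 \left(-77 + S{\left(12 \right)}\right)}{-358918} = \frac{378404}{38315} + \frac{208 \left(-77 - 95\right)}{-358918} = 378404 \cdot \frac{1}{38315} + 208 \left(-77 - 95\right) \left(- \frac{1}{358918}\right) = \frac{378404}{38315} + 208 \left(-172\right) \left(- \frac{1}{358918}\right) = \frac{378404}{38315} - - \frac{17888}{179459} = \frac{378404}{38315} + \frac{17888}{179459} = \frac{68593382156}{6875971585}$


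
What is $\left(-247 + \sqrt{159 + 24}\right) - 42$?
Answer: $-289 + \sqrt{183} \approx -275.47$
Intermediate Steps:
$\left(-247 + \sqrt{159 + 24}\right) - 42 = \left(-247 + \sqrt{183}\right) - 42 = -289 + \sqrt{183}$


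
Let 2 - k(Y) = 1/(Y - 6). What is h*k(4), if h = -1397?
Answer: -6985/2 ≈ -3492.5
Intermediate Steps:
k(Y) = 2 - 1/(-6 + Y) (k(Y) = 2 - 1/(Y - 6) = 2 - 1/(-6 + Y))
h*k(4) = -1397*(-13 + 2*4)/(-6 + 4) = -1397*(-13 + 8)/(-2) = -(-1397)*(-5)/2 = -1397*5/2 = -6985/2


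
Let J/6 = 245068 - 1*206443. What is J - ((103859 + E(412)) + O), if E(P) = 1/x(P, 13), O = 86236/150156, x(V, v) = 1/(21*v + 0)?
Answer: 4790630543/37539 ≈ 1.2762e+5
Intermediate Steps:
J = 231750 (J = 6*(245068 - 1*206443) = 6*(245068 - 206443) = 6*38625 = 231750)
x(V, v) = 1/(21*v)
O = 21559/37539 (O = 86236*(1/150156) = 21559/37539 ≈ 0.57431)
E(P) = 273 (E(P) = 1/((1/21)/13) = 1/((1/21)*(1/13)) = 1/(1/273) = 273)
J - ((103859 + E(412)) + O) = 231750 - ((103859 + 273) + 21559/37539) = 231750 - (104132 + 21559/37539) = 231750 - 1*3909032707/37539 = 231750 - 3909032707/37539 = 4790630543/37539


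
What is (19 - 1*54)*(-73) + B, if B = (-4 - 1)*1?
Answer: 2550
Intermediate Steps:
B = -5 (B = -5*1 = -5)
(19 - 1*54)*(-73) + B = (19 - 1*54)*(-73) - 5 = (19 - 54)*(-73) - 5 = -35*(-73) - 5 = 2555 - 5 = 2550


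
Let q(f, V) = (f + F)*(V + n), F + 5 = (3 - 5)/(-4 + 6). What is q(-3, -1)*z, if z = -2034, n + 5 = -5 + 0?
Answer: -201366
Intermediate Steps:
n = -10 (n = -5 + (-5 + 0) = -5 - 5 = -10)
F = -6 (F = -5 + (3 - 5)/(-4 + 6) = -5 - 2/2 = -5 - 2*1/2 = -5 - 1 = -6)
q(f, V) = (-10 + V)*(-6 + f) (q(f, V) = (f - 6)*(V - 10) = (-6 + f)*(-10 + V) = (-10 + V)*(-6 + f))
q(-3, -1)*z = (60 - 10*(-3) - 6*(-1) - 1*(-3))*(-2034) = (60 + 30 + 6 + 3)*(-2034) = 99*(-2034) = -201366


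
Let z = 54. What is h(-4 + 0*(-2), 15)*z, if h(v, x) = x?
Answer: 810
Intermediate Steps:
h(-4 + 0*(-2), 15)*z = 15*54 = 810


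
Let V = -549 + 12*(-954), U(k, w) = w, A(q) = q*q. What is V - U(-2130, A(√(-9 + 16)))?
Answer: -12004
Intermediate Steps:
A(q) = q²
V = -11997 (V = -549 - 11448 = -11997)
V - U(-2130, A(√(-9 + 16))) = -11997 - (√(-9 + 16))² = -11997 - (√7)² = -11997 - 1*7 = -11997 - 7 = -12004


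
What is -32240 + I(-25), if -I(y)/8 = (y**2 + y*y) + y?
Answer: -42040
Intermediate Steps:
I(y) = -16*y**2 - 8*y (I(y) = -8*((y**2 + y*y) + y) = -8*((y**2 + y**2) + y) = -8*(2*y**2 + y) = -8*(y + 2*y**2) = -16*y**2 - 8*y)
-32240 + I(-25) = -32240 - 8*(-25)*(1 + 2*(-25)) = -32240 - 8*(-25)*(1 - 50) = -32240 - 8*(-25)*(-49) = -32240 - 9800 = -42040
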